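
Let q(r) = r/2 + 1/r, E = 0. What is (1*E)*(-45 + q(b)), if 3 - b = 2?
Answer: 0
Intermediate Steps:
b = 1 (b = 3 - 1*2 = 3 - 2 = 1)
q(r) = 1/r + r/2 (q(r) = r*(½) + 1/r = r/2 + 1/r = 1/r + r/2)
(1*E)*(-45 + q(b)) = (1*0)*(-45 + (1/1 + (½)*1)) = 0*(-45 + (1 + ½)) = 0*(-45 + 3/2) = 0*(-87/2) = 0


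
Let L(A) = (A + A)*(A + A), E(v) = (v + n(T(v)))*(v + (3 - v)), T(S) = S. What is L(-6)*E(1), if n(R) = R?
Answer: 864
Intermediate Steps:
E(v) = 6*v (E(v) = (v + v)*(v + (3 - v)) = (2*v)*3 = 6*v)
L(A) = 4*A**2 (L(A) = (2*A)*(2*A) = 4*A**2)
L(-6)*E(1) = (4*(-6)**2)*(6*1) = (4*36)*6 = 144*6 = 864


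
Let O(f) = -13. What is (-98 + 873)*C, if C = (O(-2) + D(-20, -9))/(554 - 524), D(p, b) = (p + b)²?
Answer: 21390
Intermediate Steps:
D(p, b) = (b + p)²
C = 138/5 (C = (-13 + (-9 - 20)²)/(554 - 524) = (-13 + (-29)²)/30 = (-13 + 841)*(1/30) = 828*(1/30) = 138/5 ≈ 27.600)
(-98 + 873)*C = (-98 + 873)*(138/5) = 775*(138/5) = 21390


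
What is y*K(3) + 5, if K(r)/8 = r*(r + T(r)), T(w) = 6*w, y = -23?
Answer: -11587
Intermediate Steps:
K(r) = 56*r² (K(r) = 8*(r*(r + 6*r)) = 8*(r*(7*r)) = 8*(7*r²) = 56*r²)
y*K(3) + 5 = -1288*3² + 5 = -1288*9 + 5 = -23*504 + 5 = -11592 + 5 = -11587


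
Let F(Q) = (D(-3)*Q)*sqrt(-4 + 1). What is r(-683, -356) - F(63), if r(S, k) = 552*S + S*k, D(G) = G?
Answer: -133868 + 189*I*sqrt(3) ≈ -1.3387e+5 + 327.36*I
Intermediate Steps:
F(Q) = -3*I*Q*sqrt(3) (F(Q) = (-3*Q)*sqrt(-4 + 1) = (-3*Q)*sqrt(-3) = (-3*Q)*(I*sqrt(3)) = -3*I*Q*sqrt(3))
r(-683, -356) - F(63) = -683*(552 - 356) - (-3)*I*63*sqrt(3) = -683*196 - (-189)*I*sqrt(3) = -133868 + 189*I*sqrt(3)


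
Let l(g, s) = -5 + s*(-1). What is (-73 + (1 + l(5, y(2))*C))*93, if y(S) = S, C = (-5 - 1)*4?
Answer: 8928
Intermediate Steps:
C = -24 (C = -6*4 = -24)
l(g, s) = -5 - s
(-73 + (1 + l(5, y(2))*C))*93 = (-73 + (1 + (-5 - 1*2)*(-24)))*93 = (-73 + (1 + (-5 - 2)*(-24)))*93 = (-73 + (1 - 7*(-24)))*93 = (-73 + (1 + 168))*93 = (-73 + 169)*93 = 96*93 = 8928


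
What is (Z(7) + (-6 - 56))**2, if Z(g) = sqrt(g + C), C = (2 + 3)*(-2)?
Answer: (62 - I*sqrt(3))**2 ≈ 3841.0 - 214.77*I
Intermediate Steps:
C = -10 (C = 5*(-2) = -10)
Z(g) = sqrt(-10 + g) (Z(g) = sqrt(g - 10) = sqrt(-10 + g))
(Z(7) + (-6 - 56))**2 = (sqrt(-10 + 7) + (-6 - 56))**2 = (sqrt(-3) - 62)**2 = (I*sqrt(3) - 62)**2 = (-62 + I*sqrt(3))**2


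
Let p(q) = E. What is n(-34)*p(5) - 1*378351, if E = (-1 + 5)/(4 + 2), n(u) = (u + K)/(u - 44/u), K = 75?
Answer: -315545431/834 ≈ -3.7835e+5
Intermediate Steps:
n(u) = (75 + u)/(u - 44/u) (n(u) = (u + 75)/(u - 44/u) = (75 + u)/(u - 44/u))
E = 2/3 (E = 4/6 = 4*(1/6) = 2/3 ≈ 0.66667)
p(q) = 2/3
n(-34)*p(5) - 1*378351 = -34*(75 - 34)/(-44 + (-34)**2)*(2/3) - 1*378351 = -34*41/(-44 + 1156)*(2/3) - 378351 = -34*41/1112*(2/3) - 378351 = -34*1/1112*41*(2/3) - 378351 = -697/556*2/3 - 378351 = -697/834 - 378351 = -315545431/834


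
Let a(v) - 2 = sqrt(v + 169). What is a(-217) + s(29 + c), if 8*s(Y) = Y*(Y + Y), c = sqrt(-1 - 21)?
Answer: 827/4 + 4*I*sqrt(3) + 29*I*sqrt(22)/2 ≈ 206.75 + 74.939*I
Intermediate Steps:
a(v) = 2 + sqrt(169 + v) (a(v) = 2 + sqrt(v + 169) = 2 + sqrt(169 + v))
c = I*sqrt(22) (c = sqrt(-22) = I*sqrt(22) ≈ 4.6904*I)
s(Y) = Y**2/4 (s(Y) = (Y*(Y + Y))/8 = (Y*(2*Y))/8 = (2*Y**2)/8 = Y**2/4)
a(-217) + s(29 + c) = (2 + sqrt(169 - 217)) + (29 + I*sqrt(22))**2/4 = (2 + sqrt(-48)) + (29 + I*sqrt(22))**2/4 = (2 + 4*I*sqrt(3)) + (29 + I*sqrt(22))**2/4 = 2 + (29 + I*sqrt(22))**2/4 + 4*I*sqrt(3)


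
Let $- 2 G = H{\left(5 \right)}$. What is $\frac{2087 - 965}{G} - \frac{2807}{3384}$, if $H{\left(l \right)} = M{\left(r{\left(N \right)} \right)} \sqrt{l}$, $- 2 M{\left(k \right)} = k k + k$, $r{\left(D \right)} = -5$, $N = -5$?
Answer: $- \frac{2807}{3384} + \frac{1122 \sqrt{5}}{25} \approx 99.525$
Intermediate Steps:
$M{\left(k \right)} = - \frac{k}{2} - \frac{k^{2}}{2}$ ($M{\left(k \right)} = - \frac{k k + k}{2} = - \frac{k^{2} + k}{2} = - \frac{k + k^{2}}{2} = - \frac{k}{2} - \frac{k^{2}}{2}$)
$H{\left(l \right)} = - 10 \sqrt{l}$ ($H{\left(l \right)} = \left(- \frac{1}{2}\right) \left(-5\right) \left(1 - 5\right) \sqrt{l} = \left(- \frac{1}{2}\right) \left(-5\right) \left(-4\right) \sqrt{l} = - 10 \sqrt{l}$)
$G = 5 \sqrt{5}$ ($G = - \frac{\left(-10\right) \sqrt{5}}{2} = 5 \sqrt{5} \approx 11.18$)
$\frac{2087 - 965}{G} - \frac{2807}{3384} = \frac{2087 - 965}{5 \sqrt{5}} - \frac{2807}{3384} = 1122 \frac{\sqrt{5}}{25} - \frac{2807}{3384} = \frac{1122 \sqrt{5}}{25} - \frac{2807}{3384} = - \frac{2807}{3384} + \frac{1122 \sqrt{5}}{25}$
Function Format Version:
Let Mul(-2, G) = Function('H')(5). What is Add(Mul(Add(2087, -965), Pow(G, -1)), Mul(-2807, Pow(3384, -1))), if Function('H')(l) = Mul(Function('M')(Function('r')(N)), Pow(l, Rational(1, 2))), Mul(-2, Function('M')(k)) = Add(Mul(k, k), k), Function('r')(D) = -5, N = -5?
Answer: Add(Rational(-2807, 3384), Mul(Rational(1122, 25), Pow(5, Rational(1, 2)))) ≈ 99.525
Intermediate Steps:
Function('M')(k) = Add(Mul(Rational(-1, 2), k), Mul(Rational(-1, 2), Pow(k, 2))) (Function('M')(k) = Mul(Rational(-1, 2), Add(Mul(k, k), k)) = Mul(Rational(-1, 2), Add(Pow(k, 2), k)) = Mul(Rational(-1, 2), Add(k, Pow(k, 2))) = Add(Mul(Rational(-1, 2), k), Mul(Rational(-1, 2), Pow(k, 2))))
Function('H')(l) = Mul(-10, Pow(l, Rational(1, 2))) (Function('H')(l) = Mul(Mul(Rational(-1, 2), -5, Add(1, -5)), Pow(l, Rational(1, 2))) = Mul(Mul(Rational(-1, 2), -5, -4), Pow(l, Rational(1, 2))) = Mul(-10, Pow(l, Rational(1, 2))))
G = Mul(5, Pow(5, Rational(1, 2))) (G = Mul(Rational(-1, 2), Mul(-10, Pow(5, Rational(1, 2)))) = Mul(5, Pow(5, Rational(1, 2))) ≈ 11.180)
Add(Mul(Add(2087, -965), Pow(G, -1)), Mul(-2807, Pow(3384, -1))) = Add(Mul(Add(2087, -965), Pow(Mul(5, Pow(5, Rational(1, 2))), -1)), Mul(-2807, Pow(3384, -1))) = Add(Mul(1122, Mul(Rational(1, 25), Pow(5, Rational(1, 2)))), Mul(-2807, Rational(1, 3384))) = Add(Mul(Rational(1122, 25), Pow(5, Rational(1, 2))), Rational(-2807, 3384)) = Add(Rational(-2807, 3384), Mul(Rational(1122, 25), Pow(5, Rational(1, 2))))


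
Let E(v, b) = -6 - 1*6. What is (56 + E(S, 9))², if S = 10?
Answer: 1936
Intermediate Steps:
E(v, b) = -12 (E(v, b) = -6 - 6 = -12)
(56 + E(S, 9))² = (56 - 12)² = 44² = 1936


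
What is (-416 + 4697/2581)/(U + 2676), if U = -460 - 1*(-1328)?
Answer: -1068999/9147064 ≈ -0.11687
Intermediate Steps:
U = 868 (U = -460 + 1328 = 868)
(-416 + 4697/2581)/(U + 2676) = (-416 + 4697/2581)/(868 + 2676) = (-416 + 4697*(1/2581))/3544 = (-416 + 4697/2581)*(1/3544) = -1068999/2581*1/3544 = -1068999/9147064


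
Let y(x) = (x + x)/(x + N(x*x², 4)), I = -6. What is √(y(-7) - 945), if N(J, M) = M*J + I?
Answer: I*√1812703235/1385 ≈ 30.741*I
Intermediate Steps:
N(J, M) = -6 + J*M (N(J, M) = M*J - 6 = J*M - 6 = -6 + J*M)
y(x) = 2*x/(-6 + x + 4*x³) (y(x) = (x + x)/(x + (-6 + (x*x²)*4)) = (2*x)/(x + (-6 + x³*4)) = (2*x)/(x + (-6 + 4*x³)) = (2*x)/(-6 + x + 4*x³) = 2*x/(-6 + x + 4*x³))
√(y(-7) - 945) = √(2*(-7)/(-6 - 7 + 4*(-7)³) - 945) = √(2*(-7)/(-6 - 7 + 4*(-343)) - 945) = √(2*(-7)/(-6 - 7 - 1372) - 945) = √(2*(-7)/(-1385) - 945) = √(2*(-7)*(-1/1385) - 945) = √(14/1385 - 945) = √(-1308811/1385) = I*√1812703235/1385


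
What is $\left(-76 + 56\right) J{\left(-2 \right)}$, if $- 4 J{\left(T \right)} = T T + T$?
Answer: $10$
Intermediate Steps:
$J{\left(T \right)} = - \frac{T}{4} - \frac{T^{2}}{4}$ ($J{\left(T \right)} = - \frac{T T + T}{4} = - \frac{T^{2} + T}{4} = - \frac{T + T^{2}}{4} = - \frac{T}{4} - \frac{T^{2}}{4}$)
$\left(-76 + 56\right) J{\left(-2 \right)} = \left(-76 + 56\right) \left(\left(- \frac{1}{4}\right) \left(-2\right) \left(1 - 2\right)\right) = - 20 \left(\left(- \frac{1}{4}\right) \left(-2\right) \left(-1\right)\right) = \left(-20\right) \left(- \frac{1}{2}\right) = 10$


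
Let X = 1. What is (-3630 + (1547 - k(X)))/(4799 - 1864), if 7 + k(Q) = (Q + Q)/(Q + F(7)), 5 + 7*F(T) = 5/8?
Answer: -6244/8805 ≈ -0.70914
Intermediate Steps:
F(T) = -5/8 (F(T) = -5/7 + (5/8)/7 = -5/7 + (5*(⅛))/7 = -5/7 + (⅐)*(5/8) = -5/7 + 5/56 = -5/8)
k(Q) = -7 + 2*Q/(-5/8 + Q) (k(Q) = -7 + (Q + Q)/(Q - 5/8) = -7 + (2*Q)/(-5/8 + Q) = -7 + 2*Q/(-5/8 + Q))
(-3630 + (1547 - k(X)))/(4799 - 1864) = (-3630 + (1547 - 5*(7 - 8*1)/(-5 + 8*1)))/(4799 - 1864) = (-3630 + (1547 - 5*(7 - 8)/(-5 + 8)))/2935 = (-3630 + (1547 - 5*(-1)/3))*(1/2935) = (-3630 + (1547 - 1*(-5/3)))*(1/2935) = (-3630 + (1547 + 5/3))*(1/2935) = (-3630 + 4646/3)*(1/2935) = -6244/3*1/2935 = -6244/8805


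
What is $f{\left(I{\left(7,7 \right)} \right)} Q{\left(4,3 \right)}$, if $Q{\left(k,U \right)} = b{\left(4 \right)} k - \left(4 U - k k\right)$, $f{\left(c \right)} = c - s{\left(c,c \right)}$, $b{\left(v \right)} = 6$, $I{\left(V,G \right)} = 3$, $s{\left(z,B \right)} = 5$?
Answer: $-56$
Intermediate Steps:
$f{\left(c \right)} = -5 + c$ ($f{\left(c \right)} = c - 5 = -5 + c$)
$Q{\left(k,U \right)} = k^{2} - 4 U + 6 k$ ($Q{\left(k,U \right)} = 6 k - \left(4 U - k k\right) = 6 k - \left(- k^{2} + 4 U\right) = k^{2} - 4 U + 6 k$)
$f{\left(I{\left(7,7 \right)} \right)} Q{\left(4,3 \right)} = \left(-5 + 3\right) \left(4^{2} - 12 + 6 \cdot 4\right) = - 2 \left(16 - 12 + 24\right) = \left(-2\right) 28 = -56$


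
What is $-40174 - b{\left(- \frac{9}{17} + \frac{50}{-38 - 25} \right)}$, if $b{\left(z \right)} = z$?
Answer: $- \frac{43024937}{1071} \approx -40173.0$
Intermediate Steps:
$-40174 - b{\left(- \frac{9}{17} + \frac{50}{-38 - 25} \right)} = -40174 - \left(- \frac{9}{17} + \frac{50}{-38 - 25}\right) = -40174 - \left(\left(-9\right) \frac{1}{17} + \frac{50}{-38 - 25}\right) = -40174 - \left(- \frac{9}{17} + \frac{50}{-63}\right) = -40174 - \left(- \frac{9}{17} + 50 \left(- \frac{1}{63}\right)\right) = -40174 - \left(- \frac{9}{17} - \frac{50}{63}\right) = -40174 - - \frac{1417}{1071} = -40174 + \frac{1417}{1071} = - \frac{43024937}{1071}$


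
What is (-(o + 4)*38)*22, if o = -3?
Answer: -836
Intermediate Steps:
(-(o + 4)*38)*22 = (-(-3 + 4)*38)*22 = (-1*1*38)*22 = -1*38*22 = -38*22 = -836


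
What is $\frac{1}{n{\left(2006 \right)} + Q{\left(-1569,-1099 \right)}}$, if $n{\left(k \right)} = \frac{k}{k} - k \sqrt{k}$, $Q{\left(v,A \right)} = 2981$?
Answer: $- \frac{1491}{4031661946} - \frac{1003 \sqrt{2006}}{4031661946} \approx -1.1512 \cdot 10^{-5}$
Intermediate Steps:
$n{\left(k \right)} = 1 - k^{\frac{3}{2}}$
$\frac{1}{n{\left(2006 \right)} + Q{\left(-1569,-1099 \right)}} = \frac{1}{\left(1 - 2006^{\frac{3}{2}}\right) + 2981} = \frac{1}{\left(1 - 2006 \sqrt{2006}\right) + 2981} = \frac{1}{2982 - 2006 \sqrt{2006}}$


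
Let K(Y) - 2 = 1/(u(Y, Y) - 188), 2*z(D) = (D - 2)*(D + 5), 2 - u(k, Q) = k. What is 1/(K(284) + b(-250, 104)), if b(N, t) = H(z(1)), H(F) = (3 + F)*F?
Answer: 470/939 ≈ 0.50053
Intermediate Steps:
u(k, Q) = 2 - k
z(D) = (-2 + D)*(5 + D)/2 (z(D) = ((D - 2)*(D + 5))/2 = ((-2 + D)*(5 + D))/2 = (-2 + D)*(5 + D)/2)
H(F) = F*(3 + F)
K(Y) = 2 + 1/(-186 - Y) (K(Y) = 2 + 1/((2 - Y) - 188) = 2 + 1/(-186 - Y))
b(N, t) = 0 (b(N, t) = (-5 + (½)*1² + (3/2)*1)*(3 + (-5 + (½)*1² + (3/2)*1)) = (-5 + (½)*1 + 3/2)*(3 + (-5 + (½)*1 + 3/2)) = (-5 + ½ + 3/2)*(3 + (-5 + ½ + 3/2)) = -3*(3 - 3) = -3*0 = 0)
1/(K(284) + b(-250, 104)) = 1/((371 + 2*284)/(186 + 284) + 0) = 1/((371 + 568)/470 + 0) = 1/((1/470)*939 + 0) = 1/(939/470 + 0) = 1/(939/470) = 470/939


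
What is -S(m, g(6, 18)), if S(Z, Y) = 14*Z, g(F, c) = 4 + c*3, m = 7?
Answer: -98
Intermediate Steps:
g(F, c) = 4 + 3*c
-S(m, g(6, 18)) = -14*7 = -1*98 = -98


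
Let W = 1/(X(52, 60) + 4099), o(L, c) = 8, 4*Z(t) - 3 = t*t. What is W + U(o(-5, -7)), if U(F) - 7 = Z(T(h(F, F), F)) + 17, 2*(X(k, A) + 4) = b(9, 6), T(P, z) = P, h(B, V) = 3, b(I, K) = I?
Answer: 221375/8199 ≈ 27.000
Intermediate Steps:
Z(t) = 3/4 + t**2/4 (Z(t) = 3/4 + (t*t)/4 = 3/4 + t**2/4)
X(k, A) = 1/2 (X(k, A) = -4 + (1/2)*9 = -4 + 9/2 = 1/2)
U(F) = 27 (U(F) = 7 + ((3/4 + (1/4)*3**2) + 17) = 7 + ((3/4 + (1/4)*9) + 17) = 7 + ((3/4 + 9/4) + 17) = 7 + (3 + 17) = 7 + 20 = 27)
W = 2/8199 (W = 1/(1/2 + 4099) = 1/(8199/2) = 2/8199 ≈ 0.00024393)
W + U(o(-5, -7)) = 2/8199 + 27 = 221375/8199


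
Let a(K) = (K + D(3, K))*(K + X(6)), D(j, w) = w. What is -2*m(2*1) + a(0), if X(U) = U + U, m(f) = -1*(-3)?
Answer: -6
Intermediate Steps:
m(f) = 3
X(U) = 2*U
a(K) = 2*K*(12 + K) (a(K) = (K + K)*(K + 2*6) = (2*K)*(K + 12) = (2*K)*(12 + K) = 2*K*(12 + K))
-2*m(2*1) + a(0) = -2*3 + 2*0*(12 + 0) = -6 + 2*0*12 = -6 + 0 = -6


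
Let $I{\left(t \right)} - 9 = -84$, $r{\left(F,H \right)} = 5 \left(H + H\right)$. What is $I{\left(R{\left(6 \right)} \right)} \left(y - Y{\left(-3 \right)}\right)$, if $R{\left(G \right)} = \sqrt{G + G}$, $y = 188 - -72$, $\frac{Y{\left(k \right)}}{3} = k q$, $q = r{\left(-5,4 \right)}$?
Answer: $-46500$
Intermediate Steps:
$r{\left(F,H \right)} = 10 H$ ($r{\left(F,H \right)} = 5 \cdot 2 H = 10 H$)
$q = 40$ ($q = 10 \cdot 4 = 40$)
$Y{\left(k \right)} = 120 k$ ($Y{\left(k \right)} = 3 k 40 = 3 \cdot 40 k = 120 k$)
$y = 260$ ($y = 188 + 72 = 260$)
$R{\left(G \right)} = \sqrt{2} \sqrt{G}$ ($R{\left(G \right)} = \sqrt{2 G} = \sqrt{2} \sqrt{G}$)
$I{\left(t \right)} = -75$ ($I{\left(t \right)} = 9 - 84 = -75$)
$I{\left(R{\left(6 \right)} \right)} \left(y - Y{\left(-3 \right)}\right) = - 75 \left(260 - 120 \left(-3\right)\right) = - 75 \left(260 - -360\right) = - 75 \left(260 + 360\right) = \left(-75\right) 620 = -46500$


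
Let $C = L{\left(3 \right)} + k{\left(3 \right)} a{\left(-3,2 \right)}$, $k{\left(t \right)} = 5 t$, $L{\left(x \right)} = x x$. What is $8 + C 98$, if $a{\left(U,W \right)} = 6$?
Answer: $9710$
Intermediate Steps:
$L{\left(x \right)} = x^{2}$
$C = 99$ ($C = 3^{2} + 5 \cdot 3 \cdot 6 = 9 + 15 \cdot 6 = 9 + 90 = 99$)
$8 + C 98 = 8 + 99 \cdot 98 = 8 + 9702 = 9710$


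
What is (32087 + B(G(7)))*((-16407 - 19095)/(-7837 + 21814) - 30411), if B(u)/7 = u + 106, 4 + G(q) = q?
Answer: -1551578678850/1553 ≈ -9.9909e+8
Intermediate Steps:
G(q) = -4 + q
B(u) = 742 + 7*u (B(u) = 7*(u + 106) = 7*(106 + u) = 742 + 7*u)
(32087 + B(G(7)))*((-16407 - 19095)/(-7837 + 21814) - 30411) = (32087 + (742 + 7*(-4 + 7)))*((-16407 - 19095)/(-7837 + 21814) - 30411) = (32087 + (742 + 7*3))*(-35502/13977 - 30411) = (32087 + (742 + 21))*(-35502*1/13977 - 30411) = (32087 + 763)*(-11834/4659 - 30411) = 32850*(-141696683/4659) = -1551578678850/1553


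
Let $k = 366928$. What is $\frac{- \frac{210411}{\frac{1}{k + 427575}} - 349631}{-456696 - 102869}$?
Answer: $\frac{167172520364}{559565} \approx 2.9875 \cdot 10^{5}$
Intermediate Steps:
$\frac{- \frac{210411}{\frac{1}{k + 427575}} - 349631}{-456696 - 102869} = \frac{- \frac{210411}{\frac{1}{366928 + 427575}} - 349631}{-456696 - 102869} = \frac{- \frac{210411}{\frac{1}{794503}} - 349631}{-559565} = \left(- 210411 \frac{1}{\frac{1}{794503}} - 349631\right) \left(- \frac{1}{559565}\right) = \left(\left(-210411\right) 794503 - 349631\right) \left(- \frac{1}{559565}\right) = \left(-167172170733 - 349631\right) \left(- \frac{1}{559565}\right) = \left(-167172520364\right) \left(- \frac{1}{559565}\right) = \frac{167172520364}{559565}$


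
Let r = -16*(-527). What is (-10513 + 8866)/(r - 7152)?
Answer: -1647/1280 ≈ -1.2867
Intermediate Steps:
r = 8432
(-10513 + 8866)/(r - 7152) = (-10513 + 8866)/(8432 - 7152) = -1647/1280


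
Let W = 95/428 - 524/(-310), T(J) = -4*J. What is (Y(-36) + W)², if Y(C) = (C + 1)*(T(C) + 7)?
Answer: 122836257737441521/4400995600 ≈ 2.7911e+7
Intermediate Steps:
Y(C) = (1 + C)*(7 - 4*C) (Y(C) = (C + 1)*(-4*C + 7) = (1 + C)*(7 - 4*C))
W = 126861/66340 (W = 95*(1/428) - 524*(-1/310) = 95/428 + 262/155 = 126861/66340 ≈ 1.9123)
(Y(-36) + W)² = ((7 - 4*(-36)² + 3*(-36)) + 126861/66340)² = ((7 - 4*1296 - 108) + 126861/66340)² = ((7 - 5184 - 108) + 126861/66340)² = (-5285 + 126861/66340)² = (-350480039/66340)² = 122836257737441521/4400995600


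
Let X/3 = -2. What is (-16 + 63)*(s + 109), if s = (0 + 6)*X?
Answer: 3431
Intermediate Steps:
X = -6 (X = 3*(-2) = -6)
s = -36 (s = (0 + 6)*(-6) = 6*(-6) = -36)
(-16 + 63)*(s + 109) = (-16 + 63)*(-36 + 109) = 47*73 = 3431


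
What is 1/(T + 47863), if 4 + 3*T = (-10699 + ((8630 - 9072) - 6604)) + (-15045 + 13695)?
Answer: 3/124490 ≈ 2.4098e-5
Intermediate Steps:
T = -19099/3 (T = -4/3 + ((-10699 + ((8630 - 9072) - 6604)) + (-15045 + 13695))/3 = -4/3 + ((-10699 + (-442 - 6604)) - 1350)/3 = -4/3 + ((-10699 - 7046) - 1350)/3 = -4/3 + (-17745 - 1350)/3 = -4/3 + (1/3)*(-19095) = -4/3 - 6365 = -19099/3 ≈ -6366.3)
1/(T + 47863) = 1/(-19099/3 + 47863) = 1/(124490/3) = 3/124490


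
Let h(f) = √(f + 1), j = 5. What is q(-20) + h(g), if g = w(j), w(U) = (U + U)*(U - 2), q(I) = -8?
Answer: -8 + √31 ≈ -2.4322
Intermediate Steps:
w(U) = 2*U*(-2 + U) (w(U) = (2*U)*(-2 + U) = 2*U*(-2 + U))
g = 30 (g = 2*5*(-2 + 5) = 2*5*3 = 30)
h(f) = √(1 + f)
q(-20) + h(g) = -8 + √(1 + 30) = -8 + √31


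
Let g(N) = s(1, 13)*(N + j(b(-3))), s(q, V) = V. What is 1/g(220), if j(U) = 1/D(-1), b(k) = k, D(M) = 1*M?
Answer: 1/2847 ≈ 0.00035125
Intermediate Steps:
D(M) = M
j(U) = -1 (j(U) = 1/(-1) = -1)
g(N) = -13 + 13*N (g(N) = 13*(N - 1) = 13*(-1 + N) = -13 + 13*N)
1/g(220) = 1/(-13 + 13*220) = 1/(-13 + 2860) = 1/2847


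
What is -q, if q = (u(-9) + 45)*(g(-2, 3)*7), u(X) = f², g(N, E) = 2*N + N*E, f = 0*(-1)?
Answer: 3150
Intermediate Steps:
f = 0
g(N, E) = 2*N + E*N
u(X) = 0 (u(X) = 0² = 0)
q = -3150 (q = (0 + 45)*(-2*(2 + 3)*7) = 45*(-2*5*7) = 45*(-10*7) = 45*(-70) = -3150)
-q = -1*(-3150) = 3150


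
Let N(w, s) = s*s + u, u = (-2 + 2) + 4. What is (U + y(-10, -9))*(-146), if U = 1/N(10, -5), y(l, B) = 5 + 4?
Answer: -38252/29 ≈ -1319.0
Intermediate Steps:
u = 4 (u = 0 + 4 = 4)
y(l, B) = 9
N(w, s) = 4 + s² (N(w, s) = s*s + 4 = s² + 4 = 4 + s²)
U = 1/29 (U = 1/(4 + (-5)²) = 1/(4 + 25) = 1/29 ≈ 0.034483)
(U + y(-10, -9))*(-146) = (1/29 + 9)*(-146) = (262/29)*(-146) = -38252/29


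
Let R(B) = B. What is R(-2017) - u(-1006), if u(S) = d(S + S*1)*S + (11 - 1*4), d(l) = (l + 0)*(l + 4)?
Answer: 4064334552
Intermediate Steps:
d(l) = l*(4 + l)
u(S) = 7 + 2*S²*(4 + 2*S) (u(S) = ((S + S*1)*(4 + (S + S*1)))*S + (11 - 1*4) = ((S + S)*(4 + (S + S)))*S + (11 - 4) = ((2*S)*(4 + 2*S))*S + 7 = (2*S*(4 + 2*S))*S + 7 = 2*S²*(4 + 2*S) + 7 = 7 + 2*S²*(4 + 2*S))
R(-2017) - u(-1006) = -2017 - (7 + 4*(-1006)²*(2 - 1006)) = -2017 - (7 + 4*1012036*(-1004)) = -2017 - (7 - 4064336576) = -2017 - 1*(-4064336569) = -2017 + 4064336569 = 4064334552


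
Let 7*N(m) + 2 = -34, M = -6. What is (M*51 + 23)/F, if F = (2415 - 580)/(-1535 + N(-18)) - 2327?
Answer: 3051023/25100232 ≈ 0.12155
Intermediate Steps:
N(m) = -36/7 (N(m) = -2/7 + (⅐)*(-34) = -2/7 - 34/7 = -36/7)
F = -25100232/10781 (F = (2415 - 580)/(-1535 - 36/7) - 2327 = 1835/(-10781/7) - 2327 = 1835*(-7/10781) - 2327 = -12845/10781 - 2327 = -25100232/10781 ≈ -2328.2)
(M*51 + 23)/F = (-6*51 + 23)/(-25100232/10781) = (-306 + 23)*(-10781/25100232) = -283*(-10781/25100232) = 3051023/25100232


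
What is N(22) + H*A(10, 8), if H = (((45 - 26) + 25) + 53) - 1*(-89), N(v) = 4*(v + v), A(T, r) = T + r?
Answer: 3524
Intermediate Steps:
N(v) = 8*v (N(v) = 4*(2*v) = 8*v)
H = 186 (H = ((19 + 25) + 53) + 89 = (44 + 53) + 89 = 97 + 89 = 186)
N(22) + H*A(10, 8) = 8*22 + 186*(10 + 8) = 176 + 186*18 = 176 + 3348 = 3524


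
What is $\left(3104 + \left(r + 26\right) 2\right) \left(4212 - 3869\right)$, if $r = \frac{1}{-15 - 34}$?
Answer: $1082494$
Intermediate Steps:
$r = - \frac{1}{49}$ ($r = \frac{1}{-49} = - \frac{1}{49} \approx -0.020408$)
$\left(3104 + \left(r + 26\right) 2\right) \left(4212 - 3869\right) = \left(3104 + \left(- \frac{1}{49} + 26\right) 2\right) \left(4212 - 3869\right) = \left(3104 + \frac{1273}{49} \cdot 2\right) 343 = \left(3104 + \frac{2546}{49}\right) 343 = \frac{154642}{49} \cdot 343 = 1082494$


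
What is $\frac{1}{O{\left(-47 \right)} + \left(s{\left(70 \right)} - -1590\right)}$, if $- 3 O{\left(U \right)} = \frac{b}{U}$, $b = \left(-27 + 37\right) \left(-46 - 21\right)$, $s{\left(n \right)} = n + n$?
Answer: $\frac{141}{243260} \approx 0.00057963$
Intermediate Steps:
$s{\left(n \right)} = 2 n$
$b = -670$ ($b = 10 \left(-67\right) = -670$)
$O{\left(U \right)} = \frac{670}{3 U}$ ($O{\left(U \right)} = - \frac{\left(-670\right) \frac{1}{U}}{3} = \frac{670}{3 U}$)
$\frac{1}{O{\left(-47 \right)} + \left(s{\left(70 \right)} - -1590\right)} = \frac{1}{\frac{670}{3 \left(-47\right)} + \left(2 \cdot 70 - -1590\right)} = \frac{1}{\frac{670}{3} \left(- \frac{1}{47}\right) + \left(140 + 1590\right)} = \frac{1}{- \frac{670}{141} + 1730} = \frac{1}{\frac{243260}{141}} = \frac{141}{243260}$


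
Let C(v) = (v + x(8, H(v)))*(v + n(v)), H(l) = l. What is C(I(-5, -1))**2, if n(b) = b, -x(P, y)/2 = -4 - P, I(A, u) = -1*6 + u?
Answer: 56644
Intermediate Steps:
I(A, u) = -6 + u
x(P, y) = 8 + 2*P (x(P, y) = -2*(-4 - P) = 8 + 2*P)
C(v) = 2*v*(24 + v) (C(v) = (v + (8 + 2*8))*(v + v) = (v + (8 + 16))*(2*v) = (v + 24)*(2*v) = (24 + v)*(2*v) = 2*v*(24 + v))
C(I(-5, -1))**2 = (2*(-6 - 1)*(24 + (-6 - 1)))**2 = (2*(-7)*(24 - 7))**2 = (2*(-7)*17)**2 = (-238)**2 = 56644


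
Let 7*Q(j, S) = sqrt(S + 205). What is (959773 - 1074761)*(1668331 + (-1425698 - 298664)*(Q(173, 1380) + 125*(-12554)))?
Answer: -311152553254723028 + 198280937656*sqrt(1585)/7 ≈ -3.1115e+17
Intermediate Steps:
Q(j, S) = sqrt(205 + S)/7 (Q(j, S) = sqrt(S + 205)/7 = sqrt(205 + S)/7)
(959773 - 1074761)*(1668331 + (-1425698 - 298664)*(Q(173, 1380) + 125*(-12554))) = (959773 - 1074761)*(1668331 + (-1425698 - 298664)*(sqrt(205 + 1380)/7 + 125*(-12554))) = -114988*(1668331 - 1724362*(sqrt(1585)/7 - 1569250)) = -114988*(1668331 - 1724362*(-1569250 + sqrt(1585)/7)) = -114988*(1668331 + (2705955068500 - 1724362*sqrt(1585)/7)) = -114988*(2705956736831 - 1724362*sqrt(1585)/7) = -311152553254723028 + 198280937656*sqrt(1585)/7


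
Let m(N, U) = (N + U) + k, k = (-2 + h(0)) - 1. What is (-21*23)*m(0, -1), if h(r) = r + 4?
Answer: 0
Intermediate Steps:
h(r) = 4 + r
k = 1 (k = (-2 + (4 + 0)) - 1 = (-2 + 4) - 1 = 2 - 1 = 1)
m(N, U) = 1 + N + U (m(N, U) = (N + U) + 1 = 1 + N + U)
(-21*23)*m(0, -1) = (-21*23)*(1 + 0 - 1) = -483*0 = 0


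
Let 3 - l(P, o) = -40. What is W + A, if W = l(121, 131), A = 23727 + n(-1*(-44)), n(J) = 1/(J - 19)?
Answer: 594251/25 ≈ 23770.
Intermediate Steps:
l(P, o) = 43 (l(P, o) = 3 - 1*(-40) = 3 + 40 = 43)
n(J) = 1/(-19 + J)
A = 593176/25 (A = 23727 + 1/(-19 - 1*(-44)) = 23727 + 1/(-19 + 44) = 23727 + 1/25 = 593176/25 ≈ 23727.)
W = 43
W + A = 43 + 593176/25 = 594251/25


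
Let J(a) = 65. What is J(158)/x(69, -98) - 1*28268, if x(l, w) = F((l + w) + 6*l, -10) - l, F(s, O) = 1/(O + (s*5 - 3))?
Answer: -3729436716/131927 ≈ -28269.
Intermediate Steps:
F(s, O) = 1/(-3 + O + 5*s) (F(s, O) = 1/(O + (5*s - 3)) = 1/(O + (-3 + 5*s)) = 1/(-3 + O + 5*s))
x(l, w) = 1/(-13 + 5*w + 35*l) - l (x(l, w) = 1/(-3 - 10 + 5*((l + w) + 6*l)) - l = 1/(-3 - 10 + 5*(w + 7*l)) - l = 1/(-3 - 10 + (5*w + 35*l)) - l = 1/(-13 + 5*w + 35*l) - l)
J(158)/x(69, -98) - 1*28268 = 65/(1/(-13 + 5*(-98) + 35*69) - 1*69) - 1*28268 = 65/(1/(-13 - 490 + 2415) - 69) - 28268 = 65/(1/1912 - 69) - 28268 = 65/(-131927/1912) - 28268 = 65*(-1912/131927) - 28268 = -124280/131927 - 28268 = -3729436716/131927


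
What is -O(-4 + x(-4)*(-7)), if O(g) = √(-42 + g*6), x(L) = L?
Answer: -√102 ≈ -10.100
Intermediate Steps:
O(g) = √(-42 + 6*g)
-O(-4 + x(-4)*(-7)) = -√(-42 + 6*(-4 - 4*(-7))) = -√(-42 + 6*(-4 + 28)) = -√(-42 + 6*24) = -√(-42 + 144) = -√102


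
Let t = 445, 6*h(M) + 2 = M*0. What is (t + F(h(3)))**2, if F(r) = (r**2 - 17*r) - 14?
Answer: 15452761/81 ≈ 1.9077e+5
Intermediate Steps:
h(M) = -1/3 (h(M) = -1/3 + (M*0)/6 = -1/3 + (1/6)*0 = -1/3 + 0 = -1/3)
F(r) = -14 + r**2 - 17*r
(t + F(h(3)))**2 = (445 + (-14 + (-1/3)**2 - 17*(-1/3)))**2 = (445 + (-14 + 1/9 + 17/3))**2 = (445 - 74/9)**2 = (3931/9)**2 = 15452761/81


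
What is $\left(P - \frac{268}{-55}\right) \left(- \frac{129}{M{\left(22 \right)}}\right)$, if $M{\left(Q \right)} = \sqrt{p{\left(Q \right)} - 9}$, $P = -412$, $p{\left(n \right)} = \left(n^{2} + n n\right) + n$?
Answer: $\frac{962856 \sqrt{109}}{5995} \approx 1676.8$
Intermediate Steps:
$p{\left(n \right)} = n + 2 n^{2}$ ($p{\left(n \right)} = \left(n^{2} + n^{2}\right) + n = 2 n^{2} + n = n + 2 n^{2}$)
$M{\left(Q \right)} = \sqrt{-9 + Q \left(1 + 2 Q\right)}$ ($M{\left(Q \right)} = \sqrt{Q \left(1 + 2 Q\right) - 9} = \sqrt{-9 + Q \left(1 + 2 Q\right)}$)
$\left(P - \frac{268}{-55}\right) \left(- \frac{129}{M{\left(22 \right)}}\right) = \left(-412 - \frac{268}{-55}\right) \left(- \frac{129}{\sqrt{-9 + 22 \left(1 + 2 \cdot 22\right)}}\right) = \left(-412 - - \frac{268}{55}\right) \left(- \frac{129}{\sqrt{-9 + 22 \left(1 + 44\right)}}\right) = \left(-412 + \frac{268}{55}\right) \left(- \frac{129}{\sqrt{-9 + 22 \cdot 45}}\right) = - \frac{22392 \left(- \frac{129}{\sqrt{-9 + 990}}\right)}{55} = - \frac{22392 \left(- \frac{129}{\sqrt{981}}\right)}{55} = - \frac{22392 \left(- \frac{129}{3 \sqrt{109}}\right)}{55} = - \frac{22392 \left(- 129 \frac{\sqrt{109}}{327}\right)}{55} = - \frac{22392 \left(- \frac{43 \sqrt{109}}{109}\right)}{55} = \frac{962856 \sqrt{109}}{5995}$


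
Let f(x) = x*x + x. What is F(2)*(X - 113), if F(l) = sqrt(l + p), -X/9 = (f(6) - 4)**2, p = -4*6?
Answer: -13109*I*sqrt(22) ≈ -61487.0*I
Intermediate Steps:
f(x) = x + x**2 (f(x) = x**2 + x = x + x**2)
p = -24
X = -12996 (X = -9*(6*(1 + 6) - 4)**2 = -9*(6*7 - 4)**2 = -9*(42 - 4)**2 = -9*38**2 = -9*1444 = -12996)
F(l) = sqrt(-24 + l) (F(l) = sqrt(l - 24) = sqrt(-24 + l))
F(2)*(X - 113) = sqrt(-24 + 2)*(-12996 - 113) = sqrt(-22)*(-13109) = (I*sqrt(22))*(-13109) = -13109*I*sqrt(22)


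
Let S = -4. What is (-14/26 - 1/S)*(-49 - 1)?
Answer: 375/26 ≈ 14.423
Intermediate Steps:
(-14/26 - 1/S)*(-49 - 1) = (-14/26 - 1/(-4))*(-49 - 1) = (-14*1/26 - 1*(-1/4))*(-50) = (-7/13 + 1/4)*(-50) = -15/52*(-50) = 375/26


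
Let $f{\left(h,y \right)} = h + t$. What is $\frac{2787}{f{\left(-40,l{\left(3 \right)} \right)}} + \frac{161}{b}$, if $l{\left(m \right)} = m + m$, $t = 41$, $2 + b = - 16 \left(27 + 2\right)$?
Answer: $\frac{1298581}{466} \approx 2786.7$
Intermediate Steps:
$b = -466$ ($b = -2 - 16 \left(27 + 2\right) = -2 - 464 = -466$)
$l{\left(m \right)} = 2 m$
$f{\left(h,y \right)} = 41 + h$ ($f{\left(h,y \right)} = h + 41 = 41 + h$)
$\frac{2787}{f{\left(-40,l{\left(3 \right)} \right)}} + \frac{161}{b} = \frac{2787}{41 - 40} + \frac{161}{-466} = \frac{2787}{1} + 161 \left(- \frac{1}{466}\right) = 2787 \cdot 1 - \frac{161}{466} = 2787 - \frac{161}{466} = \frac{1298581}{466}$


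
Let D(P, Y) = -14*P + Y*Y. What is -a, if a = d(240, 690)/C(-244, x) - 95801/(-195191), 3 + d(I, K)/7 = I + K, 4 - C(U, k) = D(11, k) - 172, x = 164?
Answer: -1278454967/5185444106 ≈ -0.24655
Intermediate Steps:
D(P, Y) = Y² - 14*P (D(P, Y) = -14*P + Y² = Y² - 14*P)
C(U, k) = 330 - k² (C(U, k) = 4 - ((k² - 14*11) - 172) = 4 - ((k² - 154) - 172) = 4 - ((-154 + k²) - 172) = 4 - (-326 + k²) = 4 + (326 - k²) = 330 - k²)
d(I, K) = -21 + 7*I + 7*K (d(I, K) = -21 + 7*(I + K) = -21 + (7*I + 7*K) = -21 + 7*I + 7*K)
a = 1278454967/5185444106 (a = (-21 + 7*240 + 7*690)/(330 - 1*164²) - 95801/(-195191) = (-21 + 1680 + 4830)/(330 - 1*26896) - 95801*(-1/195191) = 6489/(330 - 26896) + 95801/195191 = 6489/(-26566) + 95801/195191 = 6489*(-1/26566) + 95801/195191 = -6489/26566 + 95801/195191 = 1278454967/5185444106 ≈ 0.24655)
-a = -1*1278454967/5185444106 = -1278454967/5185444106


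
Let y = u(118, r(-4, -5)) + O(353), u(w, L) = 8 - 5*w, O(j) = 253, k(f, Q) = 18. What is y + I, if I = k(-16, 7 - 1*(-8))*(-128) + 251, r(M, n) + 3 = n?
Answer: -2382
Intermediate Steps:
r(M, n) = -3 + n
y = -329 (y = (8 - 5*118) + 253 = (8 - 590) + 253 = -582 + 253 = -329)
I = -2053 (I = 18*(-128) + 251 = -2304 + 251 = -2053)
y + I = -329 - 2053 = -2382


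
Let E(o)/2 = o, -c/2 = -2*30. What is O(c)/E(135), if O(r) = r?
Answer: 4/9 ≈ 0.44444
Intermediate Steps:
c = 120 (c = -(-4)*30 = -2*(-60) = 120)
E(o) = 2*o
O(c)/E(135) = 120/((2*135)) = 120/270 = 120*(1/270) = 4/9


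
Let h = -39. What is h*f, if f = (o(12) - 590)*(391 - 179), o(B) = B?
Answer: 4778904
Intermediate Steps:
f = -122536 (f = (12 - 590)*(391 - 179) = -578*212 = -122536)
h*f = -39*(-122536) = 4778904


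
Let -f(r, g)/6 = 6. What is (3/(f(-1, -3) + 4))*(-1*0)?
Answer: 0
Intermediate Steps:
f(r, g) = -36 (f(r, g) = -6*6 = -36)
(3/(f(-1, -3) + 4))*(-1*0) = (3/(-36 + 4))*(-1*0) = (3/(-32))*0 = (3*(-1/32))*0 = -3/32*0 = 0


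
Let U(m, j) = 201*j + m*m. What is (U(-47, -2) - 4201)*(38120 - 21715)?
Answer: -39273570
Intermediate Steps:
U(m, j) = m² + 201*j (U(m, j) = 201*j + m² = m² + 201*j)
(U(-47, -2) - 4201)*(38120 - 21715) = (((-47)² + 201*(-2)) - 4201)*(38120 - 21715) = ((2209 - 402) - 4201)*16405 = (1807 - 4201)*16405 = -2394*16405 = -39273570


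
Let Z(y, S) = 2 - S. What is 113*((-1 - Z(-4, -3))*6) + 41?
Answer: -4027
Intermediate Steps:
113*((-1 - Z(-4, -3))*6) + 41 = 113*((-1 - (2 - 1*(-3)))*6) + 41 = 113*((-1 - (2 + 3))*6) + 41 = 113*((-1 - 1*5)*6) + 41 = 113*((-1 - 5)*6) + 41 = 113*(-6*6) + 41 = 113*(-36) + 41 = -4068 + 41 = -4027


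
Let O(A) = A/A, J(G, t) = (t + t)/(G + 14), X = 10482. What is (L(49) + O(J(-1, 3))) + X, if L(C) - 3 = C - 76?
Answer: 10459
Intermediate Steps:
L(C) = -73 + C (L(C) = 3 + (C - 76) = 3 + (-76 + C) = -73 + C)
J(G, t) = 2*t/(14 + G) (J(G, t) = (2*t)/(14 + G) = 2*t/(14 + G))
O(A) = 1
(L(49) + O(J(-1, 3))) + X = ((-73 + 49) + 1) + 10482 = (-24 + 1) + 10482 = -23 + 10482 = 10459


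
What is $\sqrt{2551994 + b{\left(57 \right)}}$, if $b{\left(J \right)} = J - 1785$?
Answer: $\sqrt{2550266} \approx 1597.0$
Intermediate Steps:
$b{\left(J \right)} = -1785 + J$
$\sqrt{2551994 + b{\left(57 \right)}} = \sqrt{2551994 + \left(-1785 + 57\right)} = \sqrt{2551994 - 1728} = \sqrt{2550266}$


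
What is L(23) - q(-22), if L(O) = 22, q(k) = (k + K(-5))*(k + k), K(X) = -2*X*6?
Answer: 1694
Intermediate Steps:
K(X) = -12*X
q(k) = 2*k*(60 + k) (q(k) = (k - 12*(-5))*(k + k) = (k + 60)*(2*k) = (60 + k)*(2*k) = 2*k*(60 + k))
L(23) - q(-22) = 22 - 2*(-22)*(60 - 22) = 22 - 2*(-22)*38 = 22 - 1*(-1672) = 22 + 1672 = 1694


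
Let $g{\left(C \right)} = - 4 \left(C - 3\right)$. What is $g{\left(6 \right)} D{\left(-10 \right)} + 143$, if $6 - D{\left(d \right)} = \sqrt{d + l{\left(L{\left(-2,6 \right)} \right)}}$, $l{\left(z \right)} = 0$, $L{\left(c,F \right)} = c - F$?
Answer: $71 + 12 i \sqrt{10} \approx 71.0 + 37.947 i$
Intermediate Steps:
$g{\left(C \right)} = 12 - 4 C$ ($g{\left(C \right)} = - 4 \left(-3 + C\right) = 12 - 4 C$)
$D{\left(d \right)} = 6 - \sqrt{d}$ ($D{\left(d \right)} = 6 - \sqrt{d + 0} = 6 - \sqrt{d}$)
$g{\left(6 \right)} D{\left(-10 \right)} + 143 = \left(12 - 24\right) \left(6 - \sqrt{-10}\right) + 143 = \left(12 - 24\right) \left(6 - i \sqrt{10}\right) + 143 = - 12 \left(6 - i \sqrt{10}\right) + 143 = \left(-72 + 12 i \sqrt{10}\right) + 143 = 71 + 12 i \sqrt{10}$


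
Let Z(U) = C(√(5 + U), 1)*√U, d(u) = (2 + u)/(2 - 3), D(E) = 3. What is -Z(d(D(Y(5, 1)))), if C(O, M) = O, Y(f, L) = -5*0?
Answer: 0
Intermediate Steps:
Y(f, L) = 0
d(u) = -2 - u (d(u) = (2 + u)/(-1) = (2 + u)*(-1) = -2 - u)
Z(U) = √U*√(5 + U) (Z(U) = √(5 + U)*√U = √U*√(5 + U))
-Z(d(D(Y(5, 1)))) = -√(-2 - 1*3)*√(5 + (-2 - 1*3)) = -√(-2 - 3)*√(5 + (-2 - 3)) = -√(-5)*√(5 - 5) = -I*√5*√0 = -I*√5*0 = -1*0 = 0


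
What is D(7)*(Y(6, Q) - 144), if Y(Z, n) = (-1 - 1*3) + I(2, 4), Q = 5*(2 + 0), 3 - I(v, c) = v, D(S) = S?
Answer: -1029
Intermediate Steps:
I(v, c) = 3 - v
Q = 10 (Q = 5*2 = 10)
Y(Z, n) = -3 (Y(Z, n) = (-1 - 1*3) + (3 - 1*2) = (-1 - 3) + (3 - 2) = -4 + 1 = -3)
D(7)*(Y(6, Q) - 144) = 7*(-3 - 144) = 7*(-147) = -1029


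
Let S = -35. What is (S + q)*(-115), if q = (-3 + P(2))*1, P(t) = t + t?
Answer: 3910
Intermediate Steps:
P(t) = 2*t
q = 1 (q = (-3 + 2*2)*1 = (-3 + 4)*1 = 1*1 = 1)
(S + q)*(-115) = (-35 + 1)*(-115) = -34*(-115) = 3910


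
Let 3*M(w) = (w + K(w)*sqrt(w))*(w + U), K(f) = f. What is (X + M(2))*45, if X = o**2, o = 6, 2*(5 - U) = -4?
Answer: 1890 + 270*sqrt(2) ≈ 2271.8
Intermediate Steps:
U = 7 (U = 5 - 1/2*(-4) = 5 + 2 = 7)
M(w) = (7 + w)*(w + w**(3/2))/3 (M(w) = ((w + w*sqrt(w))*(w + 7))/3 = ((w + w**(3/2))*(7 + w))/3 = ((7 + w)*(w + w**(3/2)))/3 = (7 + w)*(w + w**(3/2))/3)
X = 36 (X = 6**2 = 36)
(X + M(2))*45 = (36 + ((1/3)*2**2 + 2**(5/2)/3 + (7/3)*2 + 7*2**(3/2)/3))*45 = (36 + ((1/3)*4 + (4*sqrt(2))/3 + 14/3 + 7*(2*sqrt(2))/3))*45 = (36 + (4/3 + 4*sqrt(2)/3 + 14/3 + 14*sqrt(2)/3))*45 = (36 + (6 + 6*sqrt(2)))*45 = (42 + 6*sqrt(2))*45 = 1890 + 270*sqrt(2)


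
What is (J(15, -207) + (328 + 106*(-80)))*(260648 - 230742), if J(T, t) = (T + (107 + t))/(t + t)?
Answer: -50464027379/207 ≈ -2.4379e+8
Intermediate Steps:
J(T, t) = (107 + T + t)/(2*t) (J(T, t) = (107 + T + t)/((2*t)) = (107 + T + t)*(1/(2*t)) = (107 + T + t)/(2*t))
(J(15, -207) + (328 + 106*(-80)))*(260648 - 230742) = ((½)*(107 + 15 - 207)/(-207) + (328 + 106*(-80)))*(260648 - 230742) = ((½)*(-1/207)*(-85) + (328 - 8480))*29906 = (85/414 - 8152)*29906 = -3374843/414*29906 = -50464027379/207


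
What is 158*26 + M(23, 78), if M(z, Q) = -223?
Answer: 3885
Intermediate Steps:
158*26 + M(23, 78) = 158*26 - 223 = 4108 - 223 = 3885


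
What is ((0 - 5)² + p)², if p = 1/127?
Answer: 10086976/16129 ≈ 625.39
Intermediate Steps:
p = 1/127 ≈ 0.0078740
((0 - 5)² + p)² = ((0 - 5)² + 1/127)² = ((-5)² + 1/127)² = (25 + 1/127)² = (3176/127)² = 10086976/16129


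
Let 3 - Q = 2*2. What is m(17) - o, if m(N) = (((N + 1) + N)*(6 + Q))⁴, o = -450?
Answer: 937891075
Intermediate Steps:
Q = -1 (Q = 3 - 2*2 = 3 - 1*4 = 3 - 4 = -1)
m(N) = (5 + 10*N)⁴ (m(N) = (((N + 1) + N)*(6 - 1))⁴ = (((1 + N) + N)*5)⁴ = ((1 + 2*N)*5)⁴ = (5 + 10*N)⁴)
m(17) - o = 625*(1 + 2*17)⁴ - 1*(-450) = 625*(1 + 34)⁴ + 450 = 625*35⁴ + 450 = 625*1500625 + 450 = 937890625 + 450 = 937891075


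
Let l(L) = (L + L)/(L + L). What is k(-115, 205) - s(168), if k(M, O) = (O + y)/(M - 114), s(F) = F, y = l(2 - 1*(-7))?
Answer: -38678/229 ≈ -168.90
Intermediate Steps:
l(L) = 1 (l(L) = (2*L)/((2*L)) = (2*L)*(1/(2*L)) = 1)
y = 1
k(M, O) = (1 + O)/(-114 + M) (k(M, O) = (O + 1)/(M - 114) = (1 + O)/(-114 + M))
k(-115, 205) - s(168) = (1 + 205)/(-114 - 115) - 1*168 = 206/(-229) - 168 = -1/229*206 - 168 = -206/229 - 168 = -38678/229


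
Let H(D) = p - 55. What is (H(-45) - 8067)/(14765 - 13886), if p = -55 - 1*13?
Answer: -2730/293 ≈ -9.3174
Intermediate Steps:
p = -68 (p = -55 - 13 = -68)
H(D) = -123 (H(D) = -68 - 55 = -123)
(H(-45) - 8067)/(14765 - 13886) = (-123 - 8067)/(14765 - 13886) = -8190/879 = -8190*1/879 = -2730/293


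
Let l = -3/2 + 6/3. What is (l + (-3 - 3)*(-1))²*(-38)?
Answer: -3211/2 ≈ -1605.5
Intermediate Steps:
l = ½ (l = -3*½ + 6*(⅓) = -3/2 + 2 = ½ ≈ 0.50000)
(l + (-3 - 3)*(-1))²*(-38) = (½ + (-3 - 3)*(-1))²*(-38) = (½ - 6*(-1))²*(-38) = (½ + 6)²*(-38) = (13/2)²*(-38) = (169/4)*(-38) = -3211/2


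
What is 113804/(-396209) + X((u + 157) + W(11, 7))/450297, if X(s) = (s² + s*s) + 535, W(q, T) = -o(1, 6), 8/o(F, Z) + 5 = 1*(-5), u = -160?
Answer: -141749424083/495588122425 ≈ -0.28602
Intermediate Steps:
o(F, Z) = -⅘ (o(F, Z) = 8/(-5 + 1*(-5)) = 8/(-5 - 5) = 8/(-10) = 8*(-⅒) = -⅘)
W(q, T) = ⅘ (W(q, T) = -1*(-⅘) = ⅘)
X(s) = 535 + 2*s² (X(s) = (s² + s²) + 535 = 2*s² + 535 = 535 + 2*s²)
113804/(-396209) + X((u + 157) + W(11, 7))/450297 = 113804/(-396209) + (535 + 2*((-160 + 157) + ⅘)²)/450297 = 113804*(-1/396209) + (535 + 2*(-3 + ⅘)²)*(1/450297) = -113804/396209 + (535 + 2*(-11/5)²)*(1/450297) = -113804/396209 + (535 + 2*(121/25))*(1/450297) = -113804/396209 + (535 + 242/25)*(1/450297) = -113804/396209 + (13617/25)*(1/450297) = -113804/396209 + 1513/1250825 = -141749424083/495588122425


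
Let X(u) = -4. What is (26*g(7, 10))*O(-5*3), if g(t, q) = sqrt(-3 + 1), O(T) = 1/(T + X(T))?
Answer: -26*I*sqrt(2)/19 ≈ -1.9352*I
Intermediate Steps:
O(T) = 1/(-4 + T) (O(T) = 1/(T - 4) = 1/(-4 + T))
g(t, q) = I*sqrt(2) (g(t, q) = sqrt(-2) = I*sqrt(2))
(26*g(7, 10))*O(-5*3) = (26*(I*sqrt(2)))/(-4 - 5*3) = (26*I*sqrt(2))/(-4 - 15) = (26*I*sqrt(2))/(-19) = (26*I*sqrt(2))*(-1/19) = -26*I*sqrt(2)/19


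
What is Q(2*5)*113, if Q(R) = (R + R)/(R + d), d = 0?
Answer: 226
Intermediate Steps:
Q(R) = 2 (Q(R) = (R + R)/(R + 0) = (2*R)/R = 2)
Q(2*5)*113 = 2*113 = 226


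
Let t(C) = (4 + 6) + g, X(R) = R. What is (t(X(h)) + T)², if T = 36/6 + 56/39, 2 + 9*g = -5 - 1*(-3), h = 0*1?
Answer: 3952144/13689 ≈ 288.71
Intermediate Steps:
h = 0
g = -4/9 (g = -2/9 + (-5 - 1*(-3))/9 = -2/9 + (-5 + 3)/9 = -2/9 + (⅑)*(-2) = -2/9 - 2/9 = -4/9 ≈ -0.44444)
T = 290/39 (T = 36*(⅙) + 56*(1/39) = 6 + 56/39 = 290/39 ≈ 7.4359)
t(C) = 86/9 (t(C) = (4 + 6) - 4/9 = 10 - 4/9 = 86/9)
(t(X(h)) + T)² = (86/9 + 290/39)² = (1988/117)² = 3952144/13689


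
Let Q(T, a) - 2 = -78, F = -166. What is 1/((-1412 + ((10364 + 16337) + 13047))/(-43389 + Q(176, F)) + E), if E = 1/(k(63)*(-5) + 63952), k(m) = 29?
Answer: -2773371255/2446061687 ≈ -1.1338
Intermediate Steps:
Q(T, a) = -76 (Q(T, a) = 2 - 78 = -76)
E = 1/63807 (E = 1/(29*(-5) + 63952) = 1/(-145 + 63952) = 1/63807 ≈ 1.5672e-5)
1/((-1412 + ((10364 + 16337) + 13047))/(-43389 + Q(176, F)) + E) = 1/((-1412 + ((10364 + 16337) + 13047))/(-43389 - 76) + 1/63807) = 1/((-1412 + (26701 + 13047))/(-43465) + 1/63807) = 1/((-1412 + 39748)*(-1/43465) + 1/63807) = 1/(38336*(-1/43465) + 1/63807) = 1/(-38336/43465 + 1/63807) = 1/(-2446061687/2773371255) = -2773371255/2446061687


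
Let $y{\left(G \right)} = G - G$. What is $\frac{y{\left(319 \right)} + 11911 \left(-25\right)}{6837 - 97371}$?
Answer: $\frac{297775}{90534} \approx 3.2891$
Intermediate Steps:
$y{\left(G \right)} = 0$
$\frac{y{\left(319 \right)} + 11911 \left(-25\right)}{6837 - 97371} = \frac{0 + 11911 \left(-25\right)}{6837 - 97371} = \frac{0 - 297775}{-90534} = \left(-297775\right) \left(- \frac{1}{90534}\right) = \frac{297775}{90534}$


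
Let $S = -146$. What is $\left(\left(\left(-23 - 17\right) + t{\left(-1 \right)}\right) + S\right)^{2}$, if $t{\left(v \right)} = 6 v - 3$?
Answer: $38025$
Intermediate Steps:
$t{\left(v \right)} = -3 + 6 v$
$\left(\left(\left(-23 - 17\right) + t{\left(-1 \right)}\right) + S\right)^{2} = \left(\left(\left(-23 - 17\right) + \left(-3 + 6 \left(-1\right)\right)\right) - 146\right)^{2} = \left(\left(-40 - 9\right) - 146\right)^{2} = \left(-49 - 146\right)^{2} = \left(-195\right)^{2} = 38025$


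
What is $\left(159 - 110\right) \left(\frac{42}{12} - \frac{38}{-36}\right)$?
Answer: $\frac{2009}{9} \approx 223.22$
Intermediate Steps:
$\left(159 - 110\right) \left(\frac{42}{12} - \frac{38}{-36}\right) = 49 \left(42 \cdot \frac{1}{12} - - \frac{19}{18}\right) = 49 \left(\frac{7}{2} + \frac{19}{18}\right) = 49 \cdot \frac{41}{9} = \frac{2009}{9}$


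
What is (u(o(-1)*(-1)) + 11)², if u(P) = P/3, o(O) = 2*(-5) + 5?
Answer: 1444/9 ≈ 160.44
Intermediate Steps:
o(O) = -5 (o(O) = -10 + 5 = -5)
u(P) = P/3 (u(P) = P*(⅓) = P/3)
(u(o(-1)*(-1)) + 11)² = ((-5*(-1))/3 + 11)² = ((⅓)*5 + 11)² = (5/3 + 11)² = (38/3)² = 1444/9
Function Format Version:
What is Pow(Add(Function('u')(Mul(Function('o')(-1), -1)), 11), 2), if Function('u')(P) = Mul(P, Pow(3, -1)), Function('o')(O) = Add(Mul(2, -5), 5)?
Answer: Rational(1444, 9) ≈ 160.44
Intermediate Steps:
Function('o')(O) = -5 (Function('o')(O) = Add(-10, 5) = -5)
Function('u')(P) = Mul(Rational(1, 3), P) (Function('u')(P) = Mul(P, Rational(1, 3)) = Mul(Rational(1, 3), P))
Pow(Add(Function('u')(Mul(Function('o')(-1), -1)), 11), 2) = Pow(Add(Mul(Rational(1, 3), Mul(-5, -1)), 11), 2) = Pow(Add(Mul(Rational(1, 3), 5), 11), 2) = Pow(Add(Rational(5, 3), 11), 2) = Pow(Rational(38, 3), 2) = Rational(1444, 9)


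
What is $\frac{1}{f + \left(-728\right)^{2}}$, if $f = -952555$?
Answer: $- \frac{1}{422571} \approx -2.3665 \cdot 10^{-6}$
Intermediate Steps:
$\frac{1}{f + \left(-728\right)^{2}} = \frac{1}{-952555 + \left(-728\right)^{2}} = \frac{1}{-952555 + 529984} = \frac{1}{-422571} = - \frac{1}{422571}$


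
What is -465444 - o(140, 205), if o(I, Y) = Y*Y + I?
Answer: -507609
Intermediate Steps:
o(I, Y) = I + Y² (o(I, Y) = Y² + I = I + Y²)
-465444 - o(140, 205) = -465444 - (140 + 205²) = -465444 - (140 + 42025) = -465444 - 1*42165 = -465444 - 42165 = -507609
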